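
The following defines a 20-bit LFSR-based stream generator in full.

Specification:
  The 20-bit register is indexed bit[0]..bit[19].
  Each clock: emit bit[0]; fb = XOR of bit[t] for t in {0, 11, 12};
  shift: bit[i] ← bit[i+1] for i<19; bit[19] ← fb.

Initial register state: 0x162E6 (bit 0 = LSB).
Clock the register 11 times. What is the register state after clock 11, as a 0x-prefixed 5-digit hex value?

0xDB82C

reg_0 = 0x162E6
clock 1: out=0, reg = 0x0B173
clock 2: out=1, reg = 0x058B9
clock 3: out=1, reg = 0x82C5C
clock 4: out=0, reg = 0xC162E
clock 5: out=0, reg = 0xE0B17
clock 6: out=1, reg = 0x7058B
clock 7: out=1, reg = 0xB82C5
clock 8: out=1, reg = 0xDC162
clock 9: out=0, reg = 0x6E0B1
clock 10: out=1, reg = 0xB7058
clock 11: out=0, reg = 0xDB82C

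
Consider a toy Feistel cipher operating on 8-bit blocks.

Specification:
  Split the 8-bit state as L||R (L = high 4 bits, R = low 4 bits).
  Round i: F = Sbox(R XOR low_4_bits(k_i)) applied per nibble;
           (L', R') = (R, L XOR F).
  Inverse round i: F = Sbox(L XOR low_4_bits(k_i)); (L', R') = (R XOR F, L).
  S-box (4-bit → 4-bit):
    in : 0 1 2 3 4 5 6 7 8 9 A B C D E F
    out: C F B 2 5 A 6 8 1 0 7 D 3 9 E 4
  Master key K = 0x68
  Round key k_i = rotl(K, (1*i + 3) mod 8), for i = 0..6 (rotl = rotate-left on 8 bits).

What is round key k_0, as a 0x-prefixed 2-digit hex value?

K = 0x68
k_0 = rotl(K, (1*0+3) mod 8) = rotl(K, 3) = 0x43

0x43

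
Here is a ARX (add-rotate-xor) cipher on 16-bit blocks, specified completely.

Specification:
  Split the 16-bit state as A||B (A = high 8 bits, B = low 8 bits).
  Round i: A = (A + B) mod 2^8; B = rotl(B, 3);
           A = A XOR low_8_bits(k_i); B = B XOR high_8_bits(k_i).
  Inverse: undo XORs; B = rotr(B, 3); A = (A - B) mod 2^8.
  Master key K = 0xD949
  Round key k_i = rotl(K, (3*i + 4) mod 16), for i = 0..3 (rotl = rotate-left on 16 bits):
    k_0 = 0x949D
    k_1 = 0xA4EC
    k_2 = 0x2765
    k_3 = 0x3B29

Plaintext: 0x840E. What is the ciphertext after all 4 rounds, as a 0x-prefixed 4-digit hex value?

s_0 = plaintext = 0x840E
s_1 = Round(s_0, k_0) = 0x0FE4
s_2 = Round(s_1, k_1) = 0x1F83
s_3 = Round(s_2, k_2) = 0xC73B
s_4 = Round(s_3, k_3) = 0x2BE2

0x2BE2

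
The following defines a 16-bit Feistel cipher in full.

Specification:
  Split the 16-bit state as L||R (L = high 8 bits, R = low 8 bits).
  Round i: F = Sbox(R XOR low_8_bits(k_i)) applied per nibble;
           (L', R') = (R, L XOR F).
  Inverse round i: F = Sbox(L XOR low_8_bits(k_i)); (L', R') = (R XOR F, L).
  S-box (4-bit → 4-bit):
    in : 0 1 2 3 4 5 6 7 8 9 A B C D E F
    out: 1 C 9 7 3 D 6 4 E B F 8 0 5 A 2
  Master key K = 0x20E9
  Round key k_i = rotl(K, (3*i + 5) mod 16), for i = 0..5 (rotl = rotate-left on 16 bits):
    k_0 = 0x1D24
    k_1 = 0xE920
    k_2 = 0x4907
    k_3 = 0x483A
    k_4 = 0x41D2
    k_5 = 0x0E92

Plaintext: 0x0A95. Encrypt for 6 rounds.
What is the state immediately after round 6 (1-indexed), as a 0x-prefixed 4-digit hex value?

s_0 = plaintext = 0x0A95
s_1 = Round(s_0, k_0) = 0x9586
s_2 = Round(s_1, k_1) = 0x8663
s_3 = Round(s_2, k_2) = 0x63E5
s_4 = Round(s_3, k_3) = 0xE531
s_5 = Round(s_4, k_4) = 0x3142
s_6 = Round(s_5, k_5) = 0x4260

0x4260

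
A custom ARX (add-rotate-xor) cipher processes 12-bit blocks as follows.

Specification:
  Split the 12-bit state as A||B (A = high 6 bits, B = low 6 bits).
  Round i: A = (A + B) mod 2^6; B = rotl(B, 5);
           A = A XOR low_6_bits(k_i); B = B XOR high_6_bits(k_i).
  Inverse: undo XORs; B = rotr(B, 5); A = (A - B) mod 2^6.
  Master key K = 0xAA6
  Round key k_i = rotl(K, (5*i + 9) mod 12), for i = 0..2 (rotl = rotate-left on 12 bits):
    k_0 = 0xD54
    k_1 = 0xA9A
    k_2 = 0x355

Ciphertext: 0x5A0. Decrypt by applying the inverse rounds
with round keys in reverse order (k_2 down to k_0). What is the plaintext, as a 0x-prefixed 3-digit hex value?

s_0 = ciphertext = 0x5A0
s_1 = InvRound(s_0, k_2) = 0xA1B
s_2 = InvRound(s_1, k_1) = 0x3E3
s_3 = InvRound(s_2, k_0) = 0xBEC

0xBEC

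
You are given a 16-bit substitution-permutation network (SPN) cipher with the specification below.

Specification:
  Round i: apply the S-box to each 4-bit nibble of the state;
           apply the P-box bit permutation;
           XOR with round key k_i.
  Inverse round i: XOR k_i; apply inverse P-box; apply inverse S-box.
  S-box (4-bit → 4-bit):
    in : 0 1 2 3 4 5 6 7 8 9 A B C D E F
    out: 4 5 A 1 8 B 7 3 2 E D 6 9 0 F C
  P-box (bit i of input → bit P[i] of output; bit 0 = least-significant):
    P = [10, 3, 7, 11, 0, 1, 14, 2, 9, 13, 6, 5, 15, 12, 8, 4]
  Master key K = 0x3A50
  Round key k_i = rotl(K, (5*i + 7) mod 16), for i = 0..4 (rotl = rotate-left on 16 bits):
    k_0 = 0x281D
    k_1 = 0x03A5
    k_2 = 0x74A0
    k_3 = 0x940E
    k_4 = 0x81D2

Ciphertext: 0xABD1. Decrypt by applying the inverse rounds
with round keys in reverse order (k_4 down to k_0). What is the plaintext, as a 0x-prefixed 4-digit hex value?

0xA703

s_0 = ciphertext = 0xABD1
s_1 = InvRound(s_0, k_4) = 0xD774
s_2 = InvRound(s_1, k_3) = 0xFAB8
s_3 = InvRound(s_2, k_2) = 0xC3D5
s_4 = InvRound(s_3, k_1) = 0xCF0D
s_5 = InvRound(s_4, k_0) = 0xA703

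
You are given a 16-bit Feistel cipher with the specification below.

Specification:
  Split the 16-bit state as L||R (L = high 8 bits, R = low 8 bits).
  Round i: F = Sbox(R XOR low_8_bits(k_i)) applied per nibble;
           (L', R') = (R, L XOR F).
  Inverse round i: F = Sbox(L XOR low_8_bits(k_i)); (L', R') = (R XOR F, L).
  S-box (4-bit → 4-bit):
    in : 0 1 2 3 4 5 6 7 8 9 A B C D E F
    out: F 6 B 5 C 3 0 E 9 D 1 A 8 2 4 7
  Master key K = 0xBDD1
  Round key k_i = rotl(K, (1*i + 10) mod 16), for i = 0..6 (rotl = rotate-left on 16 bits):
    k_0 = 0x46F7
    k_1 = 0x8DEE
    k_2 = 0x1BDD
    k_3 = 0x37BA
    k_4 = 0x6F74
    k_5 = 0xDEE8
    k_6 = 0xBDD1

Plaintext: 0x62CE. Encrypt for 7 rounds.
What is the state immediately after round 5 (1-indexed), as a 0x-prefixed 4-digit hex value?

0xC8C4

s_0 = plaintext = 0x62CE
s_1 = Round(s_0, k_0) = 0xCE3F
s_2 = Round(s_1, k_1) = 0x3FE8
s_3 = Round(s_2, k_2) = 0xE86C
s_4 = Round(s_3, k_3) = 0x6CC8
s_5 = Round(s_4, k_4) = 0xC8C4
s_6 = Round(s_5, k_5) = 0xC470
s_7 = Round(s_6, k_6) = 0x70D2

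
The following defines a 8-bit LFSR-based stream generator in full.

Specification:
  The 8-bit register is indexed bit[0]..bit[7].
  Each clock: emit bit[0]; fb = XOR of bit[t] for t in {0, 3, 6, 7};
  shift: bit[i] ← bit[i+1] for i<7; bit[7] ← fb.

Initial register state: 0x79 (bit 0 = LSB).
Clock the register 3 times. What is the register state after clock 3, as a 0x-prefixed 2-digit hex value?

0x2F

reg_0 = 0x79
clock 1: out=1, reg = 0xBC
clock 2: out=0, reg = 0x5E
clock 3: out=0, reg = 0x2F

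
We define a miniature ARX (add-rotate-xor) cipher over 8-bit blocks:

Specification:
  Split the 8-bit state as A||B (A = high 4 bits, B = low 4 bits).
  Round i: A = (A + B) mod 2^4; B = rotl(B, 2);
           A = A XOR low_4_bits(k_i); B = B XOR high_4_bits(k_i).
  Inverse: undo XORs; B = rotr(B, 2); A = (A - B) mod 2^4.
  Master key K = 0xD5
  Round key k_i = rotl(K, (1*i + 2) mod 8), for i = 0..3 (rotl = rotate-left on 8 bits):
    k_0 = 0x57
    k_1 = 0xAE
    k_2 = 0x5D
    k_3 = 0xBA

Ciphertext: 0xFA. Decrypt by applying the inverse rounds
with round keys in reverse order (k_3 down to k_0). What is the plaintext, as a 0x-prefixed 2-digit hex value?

s_0 = ciphertext = 0xFA
s_1 = InvRound(s_0, k_3) = 0x14
s_2 = InvRound(s_1, k_2) = 0x84
s_3 = InvRound(s_2, k_1) = 0xBB
s_4 = InvRound(s_3, k_0) = 0x1B

0x1B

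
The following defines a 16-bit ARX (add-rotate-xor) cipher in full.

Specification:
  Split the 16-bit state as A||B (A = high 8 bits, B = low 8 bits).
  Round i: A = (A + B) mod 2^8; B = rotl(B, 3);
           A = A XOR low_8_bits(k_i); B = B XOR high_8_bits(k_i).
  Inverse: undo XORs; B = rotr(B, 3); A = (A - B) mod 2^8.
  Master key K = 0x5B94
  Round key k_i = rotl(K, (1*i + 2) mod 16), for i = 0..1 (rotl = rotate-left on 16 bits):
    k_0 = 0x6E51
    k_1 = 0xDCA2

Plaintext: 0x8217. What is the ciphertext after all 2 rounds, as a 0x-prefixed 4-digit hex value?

s_0 = plaintext = 0x8217
s_1 = Round(s_0, k_0) = 0xC8D6
s_2 = Round(s_1, k_1) = 0x3C6A

0x3C6A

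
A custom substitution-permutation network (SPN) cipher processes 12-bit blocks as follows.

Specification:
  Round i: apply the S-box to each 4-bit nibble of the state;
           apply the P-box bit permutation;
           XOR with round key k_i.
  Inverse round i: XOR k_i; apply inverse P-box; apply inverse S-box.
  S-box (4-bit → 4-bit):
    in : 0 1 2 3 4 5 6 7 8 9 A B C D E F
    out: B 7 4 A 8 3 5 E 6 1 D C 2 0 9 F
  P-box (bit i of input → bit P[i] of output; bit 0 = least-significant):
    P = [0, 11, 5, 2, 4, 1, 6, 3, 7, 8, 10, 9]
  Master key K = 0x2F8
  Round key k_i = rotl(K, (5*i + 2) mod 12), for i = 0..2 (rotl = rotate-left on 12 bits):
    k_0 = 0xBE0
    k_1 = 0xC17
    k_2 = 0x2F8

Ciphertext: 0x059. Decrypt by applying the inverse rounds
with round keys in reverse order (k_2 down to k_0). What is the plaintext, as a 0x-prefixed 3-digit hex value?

s_0 = ciphertext = 0x059
s_1 = InvRound(s_0, k_2) = 0xED6
s_2 = InvRound(s_1, k_1) = 0xE29
s_3 = InvRound(s_2, k_0) = 0x1B9

0x1B9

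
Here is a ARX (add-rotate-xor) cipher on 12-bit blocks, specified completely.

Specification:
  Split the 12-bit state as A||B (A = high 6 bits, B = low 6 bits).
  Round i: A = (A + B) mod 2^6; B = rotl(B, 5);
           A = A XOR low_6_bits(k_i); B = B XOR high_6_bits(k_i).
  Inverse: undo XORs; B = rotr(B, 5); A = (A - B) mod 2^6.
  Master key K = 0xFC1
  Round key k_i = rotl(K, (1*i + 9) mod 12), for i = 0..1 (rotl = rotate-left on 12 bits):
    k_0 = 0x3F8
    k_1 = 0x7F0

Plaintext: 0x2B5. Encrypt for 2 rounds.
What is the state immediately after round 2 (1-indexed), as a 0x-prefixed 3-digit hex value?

s_0 = plaintext = 0x2B5
s_1 = Round(s_0, k_0) = 0x1F5
s_2 = Round(s_1, k_1) = 0x325

0x325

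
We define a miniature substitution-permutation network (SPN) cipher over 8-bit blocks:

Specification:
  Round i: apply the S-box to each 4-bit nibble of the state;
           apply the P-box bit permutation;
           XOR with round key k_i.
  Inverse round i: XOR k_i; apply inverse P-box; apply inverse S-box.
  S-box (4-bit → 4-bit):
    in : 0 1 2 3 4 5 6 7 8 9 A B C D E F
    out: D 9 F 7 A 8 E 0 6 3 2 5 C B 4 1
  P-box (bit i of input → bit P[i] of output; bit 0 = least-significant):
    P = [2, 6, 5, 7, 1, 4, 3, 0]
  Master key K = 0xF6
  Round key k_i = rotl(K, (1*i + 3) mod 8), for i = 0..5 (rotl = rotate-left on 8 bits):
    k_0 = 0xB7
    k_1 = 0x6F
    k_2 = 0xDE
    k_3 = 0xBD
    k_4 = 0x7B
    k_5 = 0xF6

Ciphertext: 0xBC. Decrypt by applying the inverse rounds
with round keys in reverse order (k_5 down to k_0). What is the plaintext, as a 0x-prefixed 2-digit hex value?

0x4A

s_0 = ciphertext = 0xBC
s_1 = InvRound(s_0, k_5) = 0xBA
s_2 = InvRound(s_1, k_4) = 0x54
s_3 = InvRound(s_2, k_3) = 0xC6
s_4 = InvRound(s_3, k_2) = 0x87
s_5 = InvRound(s_4, k_1) = 0xE6
s_6 = InvRound(s_5, k_0) = 0x4A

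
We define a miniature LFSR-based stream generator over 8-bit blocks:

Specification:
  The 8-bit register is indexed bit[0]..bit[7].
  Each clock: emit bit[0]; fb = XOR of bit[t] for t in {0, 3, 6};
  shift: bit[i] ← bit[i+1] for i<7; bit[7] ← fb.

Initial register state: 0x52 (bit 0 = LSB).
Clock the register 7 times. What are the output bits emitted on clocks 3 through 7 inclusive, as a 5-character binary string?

00101

reg_0 = 0x52
clock 1: out=0, reg = 0xA9
clock 2: out=1, reg = 0x54
clock 3: out=0, reg = 0xAA
clock 4: out=0, reg = 0xD5
clock 5: out=1, reg = 0x6A
clock 6: out=0, reg = 0x35
clock 7: out=1, reg = 0x9A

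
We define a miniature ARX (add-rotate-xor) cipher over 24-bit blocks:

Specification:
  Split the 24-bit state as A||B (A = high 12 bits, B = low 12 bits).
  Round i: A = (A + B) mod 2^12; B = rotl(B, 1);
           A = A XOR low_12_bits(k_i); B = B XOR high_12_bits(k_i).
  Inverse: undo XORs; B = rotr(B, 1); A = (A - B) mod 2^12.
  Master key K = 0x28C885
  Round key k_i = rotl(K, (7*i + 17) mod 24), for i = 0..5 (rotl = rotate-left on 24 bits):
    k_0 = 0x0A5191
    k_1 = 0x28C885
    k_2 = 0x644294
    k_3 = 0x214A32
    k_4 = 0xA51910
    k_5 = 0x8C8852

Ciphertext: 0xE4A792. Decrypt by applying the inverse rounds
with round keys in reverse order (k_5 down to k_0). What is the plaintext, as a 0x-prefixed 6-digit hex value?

s_0 = ciphertext = 0xE4A792
s_1 = InvRound(s_0, k_5) = 0xE6B7AD
s_2 = InvRound(s_1, k_4) = 0x07D6FE
s_3 = InvRound(s_2, k_3) = 0x7DA275
s_4 = InvRound(s_3, k_2) = 0xB36A18
s_5 = InvRound(s_4, k_1) = 0xF6944A
s_6 = InvRound(s_5, k_0) = 0x481A77

0x481A77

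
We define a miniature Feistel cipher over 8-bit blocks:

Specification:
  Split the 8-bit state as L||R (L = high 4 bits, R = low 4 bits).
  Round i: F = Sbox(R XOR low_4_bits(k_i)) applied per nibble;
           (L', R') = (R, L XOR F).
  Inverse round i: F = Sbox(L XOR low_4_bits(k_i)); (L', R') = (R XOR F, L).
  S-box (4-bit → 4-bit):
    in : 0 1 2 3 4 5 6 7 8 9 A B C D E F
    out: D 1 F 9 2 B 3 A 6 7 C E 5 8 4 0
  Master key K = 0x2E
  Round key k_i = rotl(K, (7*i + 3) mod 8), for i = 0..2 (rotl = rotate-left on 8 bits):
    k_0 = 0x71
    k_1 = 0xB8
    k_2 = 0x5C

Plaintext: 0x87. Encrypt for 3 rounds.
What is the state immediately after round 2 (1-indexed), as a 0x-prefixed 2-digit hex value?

s_0 = plaintext = 0x87
s_1 = Round(s_0, k_0) = 0x7B
s_2 = Round(s_1, k_1) = 0xBE
s_3 = Round(s_2, k_2) = 0xE4

0xBE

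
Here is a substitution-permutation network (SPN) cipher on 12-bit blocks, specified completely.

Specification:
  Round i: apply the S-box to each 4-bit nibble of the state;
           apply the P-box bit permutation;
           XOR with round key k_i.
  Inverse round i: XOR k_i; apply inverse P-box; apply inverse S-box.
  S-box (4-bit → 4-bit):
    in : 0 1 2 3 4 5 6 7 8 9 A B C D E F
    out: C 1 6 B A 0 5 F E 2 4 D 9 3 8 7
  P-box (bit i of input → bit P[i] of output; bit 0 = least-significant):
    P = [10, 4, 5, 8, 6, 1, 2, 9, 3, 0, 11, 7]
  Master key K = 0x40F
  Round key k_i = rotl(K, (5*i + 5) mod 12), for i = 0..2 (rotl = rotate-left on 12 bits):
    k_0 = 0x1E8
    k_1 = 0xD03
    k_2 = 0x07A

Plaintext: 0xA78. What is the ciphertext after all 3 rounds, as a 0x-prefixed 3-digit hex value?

s_0 = plaintext = 0xA78
s_1 = Round(s_0, k_0) = 0xA9E
s_2 = Round(s_1, k_1) = 0x401
s_3 = Round(s_2, k_2) = 0x6FF

0x6FF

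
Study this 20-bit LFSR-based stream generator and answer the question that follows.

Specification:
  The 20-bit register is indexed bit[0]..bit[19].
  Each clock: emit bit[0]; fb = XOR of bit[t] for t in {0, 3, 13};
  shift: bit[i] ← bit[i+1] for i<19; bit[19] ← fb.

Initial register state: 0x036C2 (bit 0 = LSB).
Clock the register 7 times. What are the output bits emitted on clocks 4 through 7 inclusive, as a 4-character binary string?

reg_0 = 0x036C2
clock 1: out=0, reg = 0x81B61
clock 2: out=1, reg = 0xC0DB0
clock 3: out=0, reg = 0x606D8
clock 4: out=0, reg = 0xB036C
clock 5: out=0, reg = 0xD81B6
clock 6: out=0, reg = 0x6C0DB
clock 7: out=1, reg = 0x3606D

0001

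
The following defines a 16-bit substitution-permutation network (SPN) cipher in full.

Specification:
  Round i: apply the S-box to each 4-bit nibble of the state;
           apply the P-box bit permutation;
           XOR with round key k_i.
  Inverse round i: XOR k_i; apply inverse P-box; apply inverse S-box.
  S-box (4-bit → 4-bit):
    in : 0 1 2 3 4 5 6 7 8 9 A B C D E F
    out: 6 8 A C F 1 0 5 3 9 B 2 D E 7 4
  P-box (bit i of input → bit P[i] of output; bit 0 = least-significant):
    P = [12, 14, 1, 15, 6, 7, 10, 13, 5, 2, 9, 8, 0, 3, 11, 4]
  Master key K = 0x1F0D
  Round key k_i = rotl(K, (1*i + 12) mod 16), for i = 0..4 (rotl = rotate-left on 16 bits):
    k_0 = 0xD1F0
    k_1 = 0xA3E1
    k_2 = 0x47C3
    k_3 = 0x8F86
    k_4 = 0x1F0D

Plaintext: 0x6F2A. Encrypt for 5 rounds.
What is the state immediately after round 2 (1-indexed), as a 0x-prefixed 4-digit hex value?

0xE4BB

s_0 = plaintext = 0x6F2A
s_1 = Round(s_0, k_0) = 0x2370
s_2 = Round(s_1, k_1) = 0xE4BB
s_3 = Round(s_2, k_2) = 0x0C6E
s_4 = Round(s_3, k_3) = 0xD4AC
s_5 = Round(s_4, k_4) = 0xA4F3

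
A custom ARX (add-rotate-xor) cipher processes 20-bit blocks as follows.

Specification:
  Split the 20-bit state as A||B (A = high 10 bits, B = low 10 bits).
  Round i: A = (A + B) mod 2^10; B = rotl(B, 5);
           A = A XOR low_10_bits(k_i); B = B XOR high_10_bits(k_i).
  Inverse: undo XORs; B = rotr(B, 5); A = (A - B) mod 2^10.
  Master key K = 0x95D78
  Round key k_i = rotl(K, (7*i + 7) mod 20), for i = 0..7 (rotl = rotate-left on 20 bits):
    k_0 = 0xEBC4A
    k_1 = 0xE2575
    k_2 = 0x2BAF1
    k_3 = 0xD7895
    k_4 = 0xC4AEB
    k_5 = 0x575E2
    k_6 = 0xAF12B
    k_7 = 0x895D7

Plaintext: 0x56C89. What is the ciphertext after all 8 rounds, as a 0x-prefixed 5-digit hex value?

0xFA2D3

s_0 = plaintext = 0x56C89
s_1 = Round(s_0, k_0) = 0x6BA8B
s_2 = Round(s_1, k_1) = 0x532FD
s_3 = Round(s_2, k_2) = 0xAE319
s_4 = Round(s_3, k_3) = 0x51066
s_5 = Round(s_4, k_4) = 0xD07D1
s_6 = Round(s_5, k_5) = 0xBC363
s_7 = Round(s_6, k_6) = 0xDE2C7
s_8 = Round(s_7, k_7) = 0xFA2D3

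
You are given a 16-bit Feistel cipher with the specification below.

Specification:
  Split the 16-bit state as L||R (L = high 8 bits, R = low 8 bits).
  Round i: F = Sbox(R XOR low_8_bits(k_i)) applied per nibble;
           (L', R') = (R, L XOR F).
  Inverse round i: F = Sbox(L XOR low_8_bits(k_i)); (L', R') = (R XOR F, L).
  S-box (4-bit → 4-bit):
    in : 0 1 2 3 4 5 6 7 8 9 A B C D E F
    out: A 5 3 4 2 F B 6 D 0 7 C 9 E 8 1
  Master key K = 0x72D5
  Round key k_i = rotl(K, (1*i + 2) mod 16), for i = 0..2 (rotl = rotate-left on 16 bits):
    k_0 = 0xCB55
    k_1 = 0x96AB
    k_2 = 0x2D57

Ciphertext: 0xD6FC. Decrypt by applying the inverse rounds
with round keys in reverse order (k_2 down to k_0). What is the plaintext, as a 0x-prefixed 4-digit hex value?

s_0 = ciphertext = 0xD6FC
s_1 = InvRound(s_0, k_2) = 0x29D6
s_2 = InvRound(s_1, k_1) = 0x0529
s_3 = InvRound(s_2, k_0) = 0xD305

0xD305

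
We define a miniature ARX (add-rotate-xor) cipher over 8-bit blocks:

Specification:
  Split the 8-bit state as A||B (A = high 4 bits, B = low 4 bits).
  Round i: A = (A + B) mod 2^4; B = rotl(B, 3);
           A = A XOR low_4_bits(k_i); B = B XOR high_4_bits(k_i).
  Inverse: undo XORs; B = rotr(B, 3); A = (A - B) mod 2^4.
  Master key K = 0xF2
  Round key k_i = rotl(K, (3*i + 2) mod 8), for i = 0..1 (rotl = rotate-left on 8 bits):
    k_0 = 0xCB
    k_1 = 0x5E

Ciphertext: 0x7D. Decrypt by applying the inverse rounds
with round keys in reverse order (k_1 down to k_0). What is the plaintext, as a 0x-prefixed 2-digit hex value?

0x8B

s_0 = ciphertext = 0x7D
s_1 = InvRound(s_0, k_1) = 0x81
s_2 = InvRound(s_1, k_0) = 0x8B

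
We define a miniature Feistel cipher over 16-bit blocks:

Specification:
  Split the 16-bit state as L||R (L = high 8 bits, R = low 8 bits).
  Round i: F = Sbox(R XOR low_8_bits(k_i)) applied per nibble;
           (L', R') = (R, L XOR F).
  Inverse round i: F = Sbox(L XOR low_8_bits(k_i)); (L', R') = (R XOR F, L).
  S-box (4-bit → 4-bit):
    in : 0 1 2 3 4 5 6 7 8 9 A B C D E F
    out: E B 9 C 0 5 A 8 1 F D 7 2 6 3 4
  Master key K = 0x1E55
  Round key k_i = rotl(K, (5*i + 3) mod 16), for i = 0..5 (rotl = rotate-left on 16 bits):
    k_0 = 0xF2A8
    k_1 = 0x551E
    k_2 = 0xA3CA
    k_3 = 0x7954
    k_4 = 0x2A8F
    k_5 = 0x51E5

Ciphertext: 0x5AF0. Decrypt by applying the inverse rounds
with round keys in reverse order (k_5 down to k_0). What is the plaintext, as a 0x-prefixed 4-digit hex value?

s_0 = ciphertext = 0x5AF0
s_1 = InvRound(s_0, k_5) = 0x845A
s_2 = InvRound(s_1, k_4) = 0xBD84
s_3 = InvRound(s_2, k_3) = 0xBBBD
s_4 = InvRound(s_3, k_2) = 0x36BB
s_5 = InvRound(s_4, k_1) = 0x2A36
s_6 = InvRound(s_5, k_0) = 0x2F2A

0x2F2A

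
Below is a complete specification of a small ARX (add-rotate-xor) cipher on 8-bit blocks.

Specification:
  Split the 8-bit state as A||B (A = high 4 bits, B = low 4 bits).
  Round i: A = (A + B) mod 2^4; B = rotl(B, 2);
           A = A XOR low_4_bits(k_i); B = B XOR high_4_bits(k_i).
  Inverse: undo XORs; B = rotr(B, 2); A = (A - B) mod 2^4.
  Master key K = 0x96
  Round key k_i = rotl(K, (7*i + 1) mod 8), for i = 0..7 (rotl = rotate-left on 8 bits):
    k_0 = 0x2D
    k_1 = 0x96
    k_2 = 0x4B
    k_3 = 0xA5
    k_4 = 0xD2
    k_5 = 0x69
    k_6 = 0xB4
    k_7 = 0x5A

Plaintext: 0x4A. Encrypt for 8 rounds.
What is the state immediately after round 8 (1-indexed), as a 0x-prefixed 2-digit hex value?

s_0 = plaintext = 0x4A
s_1 = Round(s_0, k_0) = 0x38
s_2 = Round(s_1, k_1) = 0xDB
s_3 = Round(s_2, k_2) = 0x3A
s_4 = Round(s_3, k_3) = 0x80
s_5 = Round(s_4, k_4) = 0xAD
s_6 = Round(s_5, k_5) = 0xE1
s_7 = Round(s_6, k_6) = 0xBF
s_8 = Round(s_7, k_7) = 0x0A

0x0A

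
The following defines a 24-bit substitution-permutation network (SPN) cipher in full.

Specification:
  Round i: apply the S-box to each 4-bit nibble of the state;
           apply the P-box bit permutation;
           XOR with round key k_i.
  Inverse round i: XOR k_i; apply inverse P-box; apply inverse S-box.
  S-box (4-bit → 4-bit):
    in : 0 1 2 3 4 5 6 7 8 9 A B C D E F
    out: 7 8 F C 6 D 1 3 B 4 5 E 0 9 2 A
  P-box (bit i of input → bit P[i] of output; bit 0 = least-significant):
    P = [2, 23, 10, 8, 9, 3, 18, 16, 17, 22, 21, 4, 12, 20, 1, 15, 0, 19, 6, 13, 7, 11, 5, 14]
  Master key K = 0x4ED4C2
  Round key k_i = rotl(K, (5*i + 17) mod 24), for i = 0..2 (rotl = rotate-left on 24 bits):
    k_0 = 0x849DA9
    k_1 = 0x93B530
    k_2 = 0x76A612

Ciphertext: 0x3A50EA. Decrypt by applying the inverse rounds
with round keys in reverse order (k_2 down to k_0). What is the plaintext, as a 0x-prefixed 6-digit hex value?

0xD003A6

s_0 = ciphertext = 0x3A50EA
s_1 = InvRound(s_0, k_2) = 0x5BDF09
s_2 = InvRound(s_1, k_1) = 0xB8CF7E
s_3 = InvRound(s_2, k_0) = 0xD003A6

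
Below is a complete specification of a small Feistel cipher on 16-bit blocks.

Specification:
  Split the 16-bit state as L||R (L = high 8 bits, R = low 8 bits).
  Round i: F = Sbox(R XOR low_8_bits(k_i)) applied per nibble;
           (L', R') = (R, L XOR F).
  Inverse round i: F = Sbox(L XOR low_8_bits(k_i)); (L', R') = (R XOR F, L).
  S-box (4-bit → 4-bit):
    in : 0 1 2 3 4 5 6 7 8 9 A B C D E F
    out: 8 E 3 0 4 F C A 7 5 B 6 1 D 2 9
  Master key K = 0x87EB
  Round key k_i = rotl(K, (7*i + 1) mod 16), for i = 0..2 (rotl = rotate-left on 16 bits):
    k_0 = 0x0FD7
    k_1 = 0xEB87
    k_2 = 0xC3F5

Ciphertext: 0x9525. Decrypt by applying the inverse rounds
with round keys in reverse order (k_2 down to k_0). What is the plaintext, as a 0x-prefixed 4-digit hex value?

s_0 = ciphertext = 0x9525
s_1 = InvRound(s_0, k_2) = 0xED95
s_2 = InvRound(s_1, k_1) = 0x5EED
s_3 = InvRound(s_2, k_0) = 0x985E

0x985E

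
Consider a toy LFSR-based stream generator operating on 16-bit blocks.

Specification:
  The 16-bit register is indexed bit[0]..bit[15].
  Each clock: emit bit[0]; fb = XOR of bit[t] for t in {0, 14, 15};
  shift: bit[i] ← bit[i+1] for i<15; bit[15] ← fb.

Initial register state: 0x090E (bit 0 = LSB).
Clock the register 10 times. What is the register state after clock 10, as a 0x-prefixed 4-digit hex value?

reg_0 = 0x090E
clock 1: out=0, reg = 0x0487
clock 2: out=1, reg = 0x8243
clock 3: out=1, reg = 0x4121
clock 4: out=1, reg = 0x2090
clock 5: out=0, reg = 0x1048
clock 6: out=0, reg = 0x0824
clock 7: out=0, reg = 0x0412
clock 8: out=0, reg = 0x0209
clock 9: out=1, reg = 0x8104
clock 10: out=0, reg = 0xC082

0xC082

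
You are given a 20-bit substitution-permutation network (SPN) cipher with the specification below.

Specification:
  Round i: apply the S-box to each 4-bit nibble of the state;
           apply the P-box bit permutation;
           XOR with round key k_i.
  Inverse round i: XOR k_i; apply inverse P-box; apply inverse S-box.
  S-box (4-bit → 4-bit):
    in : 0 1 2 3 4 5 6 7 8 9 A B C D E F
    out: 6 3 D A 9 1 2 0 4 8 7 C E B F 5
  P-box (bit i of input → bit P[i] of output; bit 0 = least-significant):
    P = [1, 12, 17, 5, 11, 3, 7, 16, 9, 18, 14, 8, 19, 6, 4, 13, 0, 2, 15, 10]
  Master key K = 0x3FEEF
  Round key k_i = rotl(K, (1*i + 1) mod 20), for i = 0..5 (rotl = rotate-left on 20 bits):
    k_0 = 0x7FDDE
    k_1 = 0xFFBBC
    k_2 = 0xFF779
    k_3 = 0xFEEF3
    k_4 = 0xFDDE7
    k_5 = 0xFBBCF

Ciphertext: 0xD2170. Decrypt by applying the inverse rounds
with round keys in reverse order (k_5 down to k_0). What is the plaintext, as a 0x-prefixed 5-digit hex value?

0xD4E78

s_0 = ciphertext = 0xD2170
s_1 = InvRound(s_0, k_5) = 0xA85AE
s_2 = InvRound(s_1, k_4) = 0x560D6
s_3 = InvRound(s_2, k_3) = 0xE555B
s_4 = InvRound(s_3, k_2) = 0x89594
s_5 = InvRound(s_4, k_1) = 0x99ADB
s_6 = InvRound(s_5, k_0) = 0xD4E78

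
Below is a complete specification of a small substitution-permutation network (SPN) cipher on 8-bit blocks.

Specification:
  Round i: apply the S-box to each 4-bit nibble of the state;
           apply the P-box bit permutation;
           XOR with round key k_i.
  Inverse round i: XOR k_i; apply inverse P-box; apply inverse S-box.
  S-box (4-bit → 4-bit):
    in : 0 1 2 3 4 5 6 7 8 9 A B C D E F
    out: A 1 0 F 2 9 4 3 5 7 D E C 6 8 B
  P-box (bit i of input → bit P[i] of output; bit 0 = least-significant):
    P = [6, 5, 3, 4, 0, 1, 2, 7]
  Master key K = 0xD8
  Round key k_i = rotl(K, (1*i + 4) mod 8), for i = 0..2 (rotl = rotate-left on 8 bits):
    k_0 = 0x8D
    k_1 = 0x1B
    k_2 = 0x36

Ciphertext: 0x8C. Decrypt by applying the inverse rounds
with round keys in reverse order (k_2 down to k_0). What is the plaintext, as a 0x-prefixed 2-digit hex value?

0xF4

s_0 = ciphertext = 0x8C
s_1 = InvRound(s_0, k_2) = 0x0B
s_2 = InvRound(s_1, k_1) = 0x2E
s_3 = InvRound(s_2, k_0) = 0xF4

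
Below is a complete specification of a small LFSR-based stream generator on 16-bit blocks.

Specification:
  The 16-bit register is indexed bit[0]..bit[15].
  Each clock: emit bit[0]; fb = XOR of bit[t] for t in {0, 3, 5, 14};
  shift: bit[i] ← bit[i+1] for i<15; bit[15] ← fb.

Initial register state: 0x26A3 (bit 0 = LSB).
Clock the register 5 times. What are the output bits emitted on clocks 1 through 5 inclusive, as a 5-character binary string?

reg_0 = 0x26A3
clock 1: out=1, reg = 0x1351
clock 2: out=1, reg = 0x89A8
clock 3: out=0, reg = 0x44D4
clock 4: out=0, reg = 0xA26A
clock 5: out=0, reg = 0x5135

11000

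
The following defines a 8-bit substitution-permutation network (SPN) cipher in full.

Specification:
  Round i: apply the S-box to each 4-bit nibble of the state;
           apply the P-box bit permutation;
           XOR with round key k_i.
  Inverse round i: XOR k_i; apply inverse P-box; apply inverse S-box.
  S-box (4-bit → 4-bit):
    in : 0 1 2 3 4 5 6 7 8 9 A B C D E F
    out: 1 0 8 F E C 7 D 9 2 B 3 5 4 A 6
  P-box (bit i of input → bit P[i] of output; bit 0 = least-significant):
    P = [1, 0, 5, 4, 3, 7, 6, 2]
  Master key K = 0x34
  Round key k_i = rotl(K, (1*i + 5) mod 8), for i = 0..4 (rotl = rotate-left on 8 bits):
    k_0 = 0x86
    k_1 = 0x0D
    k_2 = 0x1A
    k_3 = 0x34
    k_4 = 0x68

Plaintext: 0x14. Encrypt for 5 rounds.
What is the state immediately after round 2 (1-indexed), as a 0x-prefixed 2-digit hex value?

s_0 = plaintext = 0x14
s_1 = Round(s_0, k_0) = 0xB7
s_2 = Round(s_1, k_1) = 0xB7
s_3 = Round(s_2, k_2) = 0xA0
s_4 = Round(s_3, k_3) = 0xBA
s_5 = Round(s_4, k_4) = 0xF3

0xB7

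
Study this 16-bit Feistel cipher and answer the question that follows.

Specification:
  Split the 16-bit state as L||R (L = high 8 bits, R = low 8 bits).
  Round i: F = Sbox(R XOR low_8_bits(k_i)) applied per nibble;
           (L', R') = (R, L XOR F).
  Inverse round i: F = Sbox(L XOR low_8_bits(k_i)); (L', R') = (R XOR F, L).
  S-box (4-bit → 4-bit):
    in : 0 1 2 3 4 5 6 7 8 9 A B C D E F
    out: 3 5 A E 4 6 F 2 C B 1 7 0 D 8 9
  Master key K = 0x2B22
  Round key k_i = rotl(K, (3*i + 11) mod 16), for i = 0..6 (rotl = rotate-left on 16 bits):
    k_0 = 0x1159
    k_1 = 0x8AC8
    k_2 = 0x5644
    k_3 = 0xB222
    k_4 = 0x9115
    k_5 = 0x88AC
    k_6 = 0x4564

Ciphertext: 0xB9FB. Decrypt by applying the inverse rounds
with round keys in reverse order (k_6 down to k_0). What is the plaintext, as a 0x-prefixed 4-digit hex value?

0x00D6

s_0 = ciphertext = 0xB9FB
s_1 = InvRound(s_0, k_6) = 0x26B9
s_2 = InvRound(s_1, k_5) = 0x7826
s_3 = InvRound(s_2, k_4) = 0xDB78
s_4 = InvRound(s_3, k_3) = 0xE3DB
s_5 = InvRound(s_4, k_2) = 0xC9E3
s_6 = InvRound(s_5, k_1) = 0xD6C9
s_7 = InvRound(s_6, k_0) = 0x00D6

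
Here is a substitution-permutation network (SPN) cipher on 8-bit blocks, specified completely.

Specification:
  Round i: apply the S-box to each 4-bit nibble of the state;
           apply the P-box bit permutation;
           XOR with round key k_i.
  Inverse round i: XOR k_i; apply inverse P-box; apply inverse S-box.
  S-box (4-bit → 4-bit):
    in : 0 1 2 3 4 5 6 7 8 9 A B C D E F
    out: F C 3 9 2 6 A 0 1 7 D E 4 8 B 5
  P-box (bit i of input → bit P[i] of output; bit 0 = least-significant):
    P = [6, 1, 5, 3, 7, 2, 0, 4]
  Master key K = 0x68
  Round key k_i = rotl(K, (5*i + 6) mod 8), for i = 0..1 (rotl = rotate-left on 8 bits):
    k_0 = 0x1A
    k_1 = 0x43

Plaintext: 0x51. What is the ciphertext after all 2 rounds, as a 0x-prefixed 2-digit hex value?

s_0 = plaintext = 0x51
s_1 = Round(s_0, k_0) = 0x37
s_2 = Round(s_1, k_1) = 0xD3

0xD3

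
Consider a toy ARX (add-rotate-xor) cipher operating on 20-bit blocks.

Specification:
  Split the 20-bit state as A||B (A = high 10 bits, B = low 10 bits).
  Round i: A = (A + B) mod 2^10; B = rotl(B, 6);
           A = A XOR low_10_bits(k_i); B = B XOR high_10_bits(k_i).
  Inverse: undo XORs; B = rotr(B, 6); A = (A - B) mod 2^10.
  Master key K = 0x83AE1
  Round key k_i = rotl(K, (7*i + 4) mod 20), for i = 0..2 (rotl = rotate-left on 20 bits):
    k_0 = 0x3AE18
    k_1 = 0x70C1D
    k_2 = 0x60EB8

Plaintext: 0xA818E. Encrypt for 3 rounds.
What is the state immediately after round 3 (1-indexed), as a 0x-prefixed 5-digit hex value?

0x14090

s_0 = plaintext = 0xA818E
s_1 = Round(s_0, k_0) = 0x8DB73
s_2 = Round(s_1, k_1) = 0x6D134
s_3 = Round(s_2, k_2) = 0x14090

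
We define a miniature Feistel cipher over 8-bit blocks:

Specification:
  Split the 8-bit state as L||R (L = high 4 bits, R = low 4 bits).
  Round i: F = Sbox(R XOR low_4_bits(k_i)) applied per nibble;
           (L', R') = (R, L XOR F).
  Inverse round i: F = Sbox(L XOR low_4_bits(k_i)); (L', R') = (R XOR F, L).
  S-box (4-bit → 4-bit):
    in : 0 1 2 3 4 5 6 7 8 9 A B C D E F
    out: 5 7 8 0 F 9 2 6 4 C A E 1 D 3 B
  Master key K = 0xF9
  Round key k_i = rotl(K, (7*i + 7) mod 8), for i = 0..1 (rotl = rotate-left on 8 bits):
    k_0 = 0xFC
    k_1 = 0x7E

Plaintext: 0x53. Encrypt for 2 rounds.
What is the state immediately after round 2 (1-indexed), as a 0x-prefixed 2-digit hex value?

s_0 = plaintext = 0x53
s_1 = Round(s_0, k_0) = 0x3E
s_2 = Round(s_1, k_1) = 0xE6

0xE6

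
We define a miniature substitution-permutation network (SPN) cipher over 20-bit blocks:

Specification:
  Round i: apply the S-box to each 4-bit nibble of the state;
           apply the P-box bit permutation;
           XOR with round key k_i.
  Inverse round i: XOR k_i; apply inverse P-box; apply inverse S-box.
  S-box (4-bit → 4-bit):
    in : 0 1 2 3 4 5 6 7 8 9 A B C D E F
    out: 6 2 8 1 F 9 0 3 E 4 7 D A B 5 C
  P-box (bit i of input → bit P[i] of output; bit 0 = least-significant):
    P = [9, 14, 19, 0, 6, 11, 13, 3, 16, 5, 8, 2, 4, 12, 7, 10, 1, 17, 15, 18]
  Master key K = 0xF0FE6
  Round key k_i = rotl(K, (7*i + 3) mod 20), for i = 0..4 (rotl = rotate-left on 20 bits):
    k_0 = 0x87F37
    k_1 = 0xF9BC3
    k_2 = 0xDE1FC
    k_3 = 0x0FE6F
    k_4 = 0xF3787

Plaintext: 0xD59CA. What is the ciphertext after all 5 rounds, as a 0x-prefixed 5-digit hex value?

0xDE515

s_0 = plaintext = 0xD59CA
s_1 = Round(s_0, k_0) = 0x6302D
s_2 = Round(s_1, k_1) = 0xFD8FA
s_3 = Round(s_2, k_2) = 0x116C0
s_4 = Round(s_3, k_3) = 0xAA667
s_5 = Round(s_4, k_4) = 0xDE515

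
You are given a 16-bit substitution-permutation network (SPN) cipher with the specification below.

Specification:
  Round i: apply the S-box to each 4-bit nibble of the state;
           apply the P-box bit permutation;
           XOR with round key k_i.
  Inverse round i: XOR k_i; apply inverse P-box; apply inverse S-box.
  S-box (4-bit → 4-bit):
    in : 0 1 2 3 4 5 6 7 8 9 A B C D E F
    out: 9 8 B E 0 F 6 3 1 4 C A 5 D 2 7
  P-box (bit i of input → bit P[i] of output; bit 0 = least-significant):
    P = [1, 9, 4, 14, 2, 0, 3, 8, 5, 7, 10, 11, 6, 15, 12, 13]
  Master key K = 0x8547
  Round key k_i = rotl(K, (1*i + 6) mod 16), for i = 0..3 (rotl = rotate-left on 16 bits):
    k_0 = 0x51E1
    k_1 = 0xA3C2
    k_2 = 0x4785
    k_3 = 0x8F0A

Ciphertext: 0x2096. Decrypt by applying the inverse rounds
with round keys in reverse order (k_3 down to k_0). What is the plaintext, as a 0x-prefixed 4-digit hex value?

s_0 = ciphertext = 0x2096
s_1 = InvRound(s_0, k_3) = 0xB3D6
s_2 = InvRound(s_1, k_2) = 0x59ED
s_3 = InvRound(s_2, k_1) = 0x30F2
s_4 = InvRound(s_3, k_0) = 0x14BD

0x14BD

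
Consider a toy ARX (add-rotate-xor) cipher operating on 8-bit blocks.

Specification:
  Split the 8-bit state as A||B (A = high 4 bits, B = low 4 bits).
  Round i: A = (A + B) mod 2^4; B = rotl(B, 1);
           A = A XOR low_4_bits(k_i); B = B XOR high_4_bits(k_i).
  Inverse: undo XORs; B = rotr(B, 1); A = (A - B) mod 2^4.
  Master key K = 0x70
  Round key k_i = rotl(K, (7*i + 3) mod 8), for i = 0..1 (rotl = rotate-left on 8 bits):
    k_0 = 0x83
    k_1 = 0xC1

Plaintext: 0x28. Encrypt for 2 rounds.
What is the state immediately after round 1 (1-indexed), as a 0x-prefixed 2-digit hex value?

s_0 = plaintext = 0x28
s_1 = Round(s_0, k_0) = 0x99
s_2 = Round(s_1, k_1) = 0x3F

0x99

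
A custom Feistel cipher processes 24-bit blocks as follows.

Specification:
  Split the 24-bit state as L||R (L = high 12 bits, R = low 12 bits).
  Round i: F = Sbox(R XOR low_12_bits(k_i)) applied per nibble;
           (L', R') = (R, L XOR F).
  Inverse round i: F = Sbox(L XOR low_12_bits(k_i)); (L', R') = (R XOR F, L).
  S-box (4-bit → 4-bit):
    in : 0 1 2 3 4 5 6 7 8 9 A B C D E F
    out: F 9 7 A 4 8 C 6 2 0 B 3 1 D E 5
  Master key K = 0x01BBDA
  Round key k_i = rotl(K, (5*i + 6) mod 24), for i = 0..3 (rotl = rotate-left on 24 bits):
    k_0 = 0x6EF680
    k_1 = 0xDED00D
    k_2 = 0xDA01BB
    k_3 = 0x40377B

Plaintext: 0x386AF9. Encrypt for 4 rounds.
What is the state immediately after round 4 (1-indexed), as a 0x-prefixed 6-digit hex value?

s_0 = plaintext = 0x386AF9
s_1 = Round(s_0, k_0) = 0xAF92E6
s_2 = Round(s_1, k_1) = 0x2E6D1A
s_3 = Round(s_2, k_2) = 0xD1A35F
s_4 = Round(s_3, k_3) = 0x35F96E

0x35F96E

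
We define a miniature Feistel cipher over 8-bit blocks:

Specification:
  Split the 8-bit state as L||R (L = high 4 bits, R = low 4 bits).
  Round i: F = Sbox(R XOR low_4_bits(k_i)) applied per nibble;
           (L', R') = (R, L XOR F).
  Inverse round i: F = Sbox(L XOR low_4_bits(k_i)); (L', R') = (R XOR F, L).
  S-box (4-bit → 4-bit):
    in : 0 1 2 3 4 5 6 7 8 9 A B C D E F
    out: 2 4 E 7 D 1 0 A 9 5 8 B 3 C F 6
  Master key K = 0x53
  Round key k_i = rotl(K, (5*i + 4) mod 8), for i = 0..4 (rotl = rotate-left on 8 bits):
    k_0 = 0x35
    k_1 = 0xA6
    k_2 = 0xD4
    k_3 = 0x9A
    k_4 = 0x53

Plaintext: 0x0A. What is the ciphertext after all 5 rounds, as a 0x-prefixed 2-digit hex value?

0xE9

s_0 = plaintext = 0x0A
s_1 = Round(s_0, k_0) = 0xA6
s_2 = Round(s_1, k_1) = 0x68
s_3 = Round(s_2, k_2) = 0x85
s_4 = Round(s_3, k_3) = 0x5E
s_5 = Round(s_4, k_4) = 0xE9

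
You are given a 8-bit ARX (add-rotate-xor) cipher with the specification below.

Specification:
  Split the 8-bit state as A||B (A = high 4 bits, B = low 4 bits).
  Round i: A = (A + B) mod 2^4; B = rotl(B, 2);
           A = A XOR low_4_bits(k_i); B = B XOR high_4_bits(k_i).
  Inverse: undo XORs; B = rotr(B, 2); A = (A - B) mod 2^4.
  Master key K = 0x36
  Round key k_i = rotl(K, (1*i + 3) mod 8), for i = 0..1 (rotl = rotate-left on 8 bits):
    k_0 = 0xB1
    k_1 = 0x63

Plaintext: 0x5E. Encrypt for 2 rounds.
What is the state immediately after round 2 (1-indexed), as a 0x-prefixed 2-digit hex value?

0x16

s_0 = plaintext = 0x5E
s_1 = Round(s_0, k_0) = 0x20
s_2 = Round(s_1, k_1) = 0x16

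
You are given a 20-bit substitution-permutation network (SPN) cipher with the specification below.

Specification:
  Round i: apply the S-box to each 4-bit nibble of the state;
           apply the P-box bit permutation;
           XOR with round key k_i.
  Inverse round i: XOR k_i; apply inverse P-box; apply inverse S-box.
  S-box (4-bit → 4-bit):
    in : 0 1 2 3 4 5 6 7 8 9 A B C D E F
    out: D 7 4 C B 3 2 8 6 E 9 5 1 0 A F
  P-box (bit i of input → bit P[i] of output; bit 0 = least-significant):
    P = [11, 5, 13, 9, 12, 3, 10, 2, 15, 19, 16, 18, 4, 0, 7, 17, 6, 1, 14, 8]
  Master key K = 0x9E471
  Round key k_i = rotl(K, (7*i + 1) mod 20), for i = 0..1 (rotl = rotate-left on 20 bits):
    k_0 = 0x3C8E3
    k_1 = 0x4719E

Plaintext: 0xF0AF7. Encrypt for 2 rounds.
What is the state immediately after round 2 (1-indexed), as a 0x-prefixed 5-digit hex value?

0x9F549

s_0 = plaintext = 0xF0AF7
s_1 = Round(s_0, k_0) = 0x51F3D
s_2 = Round(s_1, k_1) = 0x9F549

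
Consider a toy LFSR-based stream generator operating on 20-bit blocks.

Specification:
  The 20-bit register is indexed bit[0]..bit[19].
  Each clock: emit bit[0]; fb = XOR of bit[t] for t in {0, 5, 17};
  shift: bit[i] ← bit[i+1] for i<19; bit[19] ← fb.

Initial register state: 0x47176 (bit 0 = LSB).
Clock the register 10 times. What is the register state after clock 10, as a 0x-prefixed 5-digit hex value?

reg_0 = 0x47176
clock 1: out=0, reg = 0xA38BB
clock 2: out=1, reg = 0xD1C5D
clock 3: out=1, reg = 0xE8E2E
clock 4: out=0, reg = 0x74717
clock 5: out=1, reg = 0x3A38B
clock 6: out=1, reg = 0x1D1C5
clock 7: out=1, reg = 0x8E8E2
clock 8: out=0, reg = 0xC7471
clock 9: out=1, reg = 0x63A38
clock 10: out=0, reg = 0x31D1C

0x31D1C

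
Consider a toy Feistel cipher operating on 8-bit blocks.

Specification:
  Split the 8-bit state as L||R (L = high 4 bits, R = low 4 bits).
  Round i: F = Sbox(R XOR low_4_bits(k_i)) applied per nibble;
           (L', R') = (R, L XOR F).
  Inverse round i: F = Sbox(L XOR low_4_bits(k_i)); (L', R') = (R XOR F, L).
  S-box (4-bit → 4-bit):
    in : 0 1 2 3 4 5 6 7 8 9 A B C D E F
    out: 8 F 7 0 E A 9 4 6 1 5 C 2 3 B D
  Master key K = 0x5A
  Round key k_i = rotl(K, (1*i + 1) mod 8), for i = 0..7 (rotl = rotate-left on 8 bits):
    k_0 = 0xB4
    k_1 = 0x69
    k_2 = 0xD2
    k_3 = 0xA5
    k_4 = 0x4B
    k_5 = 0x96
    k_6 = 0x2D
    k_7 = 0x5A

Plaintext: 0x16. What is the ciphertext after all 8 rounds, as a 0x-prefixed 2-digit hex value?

s_0 = plaintext = 0x16
s_1 = Round(s_0, k_0) = 0x66
s_2 = Round(s_1, k_1) = 0x6B
s_3 = Round(s_2, k_2) = 0xB7
s_4 = Round(s_3, k_3) = 0x7C
s_5 = Round(s_4, k_4) = 0xC3
s_6 = Round(s_5, k_5) = 0x36
s_7 = Round(s_6, k_6) = 0x6F
s_8 = Round(s_7, k_7) = 0xFC

0xFC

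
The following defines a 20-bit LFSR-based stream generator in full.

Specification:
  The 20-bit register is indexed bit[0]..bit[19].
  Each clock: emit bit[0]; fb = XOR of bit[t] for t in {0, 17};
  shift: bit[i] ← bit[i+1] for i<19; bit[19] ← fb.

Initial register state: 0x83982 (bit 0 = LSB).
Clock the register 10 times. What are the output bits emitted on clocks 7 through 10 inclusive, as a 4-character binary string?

0110

reg_0 = 0x83982
clock 1: out=0, reg = 0x41CC1
clock 2: out=1, reg = 0xA0E60
clock 3: out=0, reg = 0xD0730
clock 4: out=0, reg = 0x68398
clock 5: out=0, reg = 0xB41CC
clock 6: out=0, reg = 0xDA0E6
clock 7: out=0, reg = 0x6D073
clock 8: out=1, reg = 0x36839
clock 9: out=1, reg = 0x1B41C
clock 10: out=0, reg = 0x0DA0E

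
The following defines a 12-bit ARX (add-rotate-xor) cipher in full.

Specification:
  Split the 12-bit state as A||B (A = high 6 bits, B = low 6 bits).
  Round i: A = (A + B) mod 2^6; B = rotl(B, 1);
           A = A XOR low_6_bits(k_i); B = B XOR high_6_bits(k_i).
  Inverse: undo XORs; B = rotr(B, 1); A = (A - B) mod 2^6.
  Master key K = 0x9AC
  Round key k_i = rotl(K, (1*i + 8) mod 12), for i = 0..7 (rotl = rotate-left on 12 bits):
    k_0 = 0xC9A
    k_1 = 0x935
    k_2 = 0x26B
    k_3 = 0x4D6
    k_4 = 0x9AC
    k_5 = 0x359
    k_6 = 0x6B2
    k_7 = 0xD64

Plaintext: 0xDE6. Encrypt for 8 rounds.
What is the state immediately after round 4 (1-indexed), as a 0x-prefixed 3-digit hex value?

s_0 = plaintext = 0xDE6
s_1 = Round(s_0, k_0) = 0x1FF
s_2 = Round(s_1, k_1) = 0xCDB
s_3 = Round(s_2, k_2) = 0x97F
s_4 = Round(s_3, k_3) = 0xCAC
s_5 = Round(s_4, k_4) = 0xCBF
s_6 = Round(s_5, k_5) = 0xA32
s_7 = Round(s_6, k_6) = 0xA3F
s_8 = Round(s_7, k_7) = 0x0CA

0xCAC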